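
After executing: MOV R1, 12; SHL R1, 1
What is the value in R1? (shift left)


Register state trace:
  MOV R1, 12  → R1 = 12
  SHL R1, 1  → R1 = 12 << 1 = 12 * 2^1 = 24
Final: R1 = 24

24


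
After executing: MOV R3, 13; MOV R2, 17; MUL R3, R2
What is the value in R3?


Register state trace:
  MOV R3, 13  → R3 = 13
  MOV R2, 17  → R2 = 17
  MUL R3, R2  → R3 = 13 * 17 = 221
Final: R3 = 221

221


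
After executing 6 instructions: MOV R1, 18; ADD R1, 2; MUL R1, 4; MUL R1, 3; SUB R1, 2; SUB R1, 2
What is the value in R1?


Register state trace:
  MOV R1, 18  → R1 = 18
  ADD R1, 2  → R1 = 18 + 2 = 20
  MUL R1, 4  → R1 = 20 * 4 = 80
  MUL R1, 3  → R1 = 80 * 3 = 240
  SUB R1, 2  → R1 = 240 - 2 = 238
  SUB R1, 2  → R1 = 238 - 2 = 236
Final: R1 = 236

236


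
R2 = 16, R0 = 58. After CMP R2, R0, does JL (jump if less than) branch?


Trace:
  R2 = 16, R0 = 58
  CMP R2, R0  → compares 16 vs 58
  JL checks: is 16 less than 58?
  16 < 58, so condition is true
Branch taken: Yes

Yes


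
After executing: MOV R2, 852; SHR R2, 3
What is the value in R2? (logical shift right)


Register state trace:
  MOV R2, 852  → R2 = 852
  SHR R2, 3  → R2 = 852 >> 3 = 852 // 2^3 = 106
Final: R2 = 106

106


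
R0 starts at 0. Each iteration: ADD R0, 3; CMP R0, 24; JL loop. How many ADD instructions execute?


Loop trace (R0 starts at 0, target 24, step 3):
  ADD #1: R0 = 0 + 3 = 3  → 3 < 24, loop
  ADD #2: R0 = 3 + 3 = 6  → 6 < 24, loop
  ADD #3: R0 = 6 + 3 = 9  → 9 < 24, loop
  ADD #4: R0 = 9 + 3 = 12  → 12 < 24, loop
  ADD #5: R0 = 12 + 3 = 15  → 15 < 24, loop
  ADD #6: R0 = 15 + 3 = 18  → 18 < 24, loop
  ADD #7: R0 = 18 + 3 = 21  → 21 < 24, loop
  ADD #8: R0 = 21 + 3 = 24  → 24 >= 24, exit
Total ADD instructions: 8

8


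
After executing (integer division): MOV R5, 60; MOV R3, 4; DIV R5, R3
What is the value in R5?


Register state trace:
  MOV R5, 60  → R5 = 60
  MOV R3, 4  → R3 = 4
  DIV R5, R3  → R5 = 60 // 4 = 15
Final: R5 = 15

15


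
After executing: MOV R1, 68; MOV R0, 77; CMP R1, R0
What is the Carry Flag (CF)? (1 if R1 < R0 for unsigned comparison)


Register state trace:
  MOV R1, 68  → R1 = 68
  MOV R0, 77  → R0 = 77
  CMP R1, R0  → unsigned 68 - 77: borrow occurs
  68 < 77, so CF = 1
CF = 1

1


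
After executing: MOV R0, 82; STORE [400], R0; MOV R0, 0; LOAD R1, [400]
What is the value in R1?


Register and memory trace:
  MOV R0, 82  → R0 = 82
  STORE [400], R0  → mem[400] = 82
  MOV R0, 0  → R0 = 0
  LOAD R1, [400]  → R1 = mem[400] = 82
Final: R1 = 82

82


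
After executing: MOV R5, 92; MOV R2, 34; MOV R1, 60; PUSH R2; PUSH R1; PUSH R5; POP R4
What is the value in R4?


Stack trace (top is rightmost):
  MOV R5, 92  → R5 = 92
  MOV R2, 34  → R2 = 34
  MOV R1, 60  → R1 = 60
  PUSH R2  → stack: [34]
  PUSH R1  → stack: [34, 60]
  PUSH R5  → stack: [34, 60, 92]
  POP R4  → R4 = 92, stack: [34, 60]
Final: R4 = 92

92


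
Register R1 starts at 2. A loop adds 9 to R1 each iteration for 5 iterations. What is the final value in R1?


Starting value: R1 = 2
  Iter 1: R1 = 2 + 9 = 11
  Iter 2: R1 = 11 + 9 = 20
  Iter 3: R1 = 20 + 9 = 29
  Iter 4: R1 = 29 + 9 = 38
  Iter 5: R1 = 38 + 9 = 47
Final: R1 = 47

47


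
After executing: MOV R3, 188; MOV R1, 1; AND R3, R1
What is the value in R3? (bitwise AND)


Register state trace:
  MOV R3, 188  → R3 = 188 (0b10111100)
  MOV R1, 1  → R1 = 1 (0b00000001)
  AND R3, R1  → R3 = 188 AND 1 = 0 (0b00000000)
Final: R3 = 0

0


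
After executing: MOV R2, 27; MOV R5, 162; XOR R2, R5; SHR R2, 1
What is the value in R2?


Register state trace:
  MOV R2, 27  → R2 = 27 (0b00011011)
  MOV R5, 162  → R5 = 162 (0b10100010)
  XOR R2, R5  → R2 = 27 XOR 162 = 185 (0b10111001)
  SHR R2, 1  → R2 = 185 >> 1 = 92
Final: R2 = 92

92


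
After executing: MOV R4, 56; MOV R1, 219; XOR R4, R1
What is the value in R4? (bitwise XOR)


Register state trace:
  MOV R4, 56  → R4 = 56 (0b00111000)
  MOV R1, 219  → R1 = 219 (0b11011011)
  XOR R4, R1  → R4 = 56 XOR 219 = 227 (0b11100011)
Final: R4 = 227

227


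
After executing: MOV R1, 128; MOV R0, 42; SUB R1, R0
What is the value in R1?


Register state trace:
  MOV R1, 128  → R1 = 128
  MOV R0, 42  → R0 = 42
  SUB R1, R0  → R1 = 128 - 42 = 86
Final: R1 = 86

86


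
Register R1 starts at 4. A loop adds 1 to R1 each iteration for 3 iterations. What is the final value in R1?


Starting value: R1 = 4
  Iter 1: R1 = 4 + 1 = 5
  Iter 2: R1 = 5 + 1 = 6
  Iter 3: R1 = 6 + 1 = 7
Final: R1 = 7

7


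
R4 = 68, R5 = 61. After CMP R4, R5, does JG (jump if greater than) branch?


Trace:
  R4 = 68, R5 = 61
  CMP R4, R5  → compares 68 vs 61
  JG checks: is 68 greater than 61?
  68 > 61, so condition is true
Branch taken: Yes

Yes


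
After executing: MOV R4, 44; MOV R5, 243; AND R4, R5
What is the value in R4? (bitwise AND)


Register state trace:
  MOV R4, 44  → R4 = 44 (0b00101100)
  MOV R5, 243  → R5 = 243 (0b11110011)
  AND R4, R5  → R4 = 44 AND 243 = 32 (0b00100000)
Final: R4 = 32

32


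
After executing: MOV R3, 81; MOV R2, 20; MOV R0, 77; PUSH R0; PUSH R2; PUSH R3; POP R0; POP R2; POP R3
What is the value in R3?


Stack trace (top is rightmost):
  MOV R3, 81  → R3 = 81
  MOV R2, 20  → R2 = 20
  MOV R0, 77  → R0 = 77
  PUSH R0  → stack: [77]
  PUSH R2  → stack: [77, 20]
  PUSH R3  → stack: [77, 20, 81]
  POP R0  → R0 = 81, stack: [77, 20]
  POP R2  → R2 = 20, stack: [77]
  POP R3  → R3 = 77, stack: []
Final: R3 = 77

77


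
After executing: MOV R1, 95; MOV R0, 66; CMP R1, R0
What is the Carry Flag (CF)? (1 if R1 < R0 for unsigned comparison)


Register state trace:
  MOV R1, 95  → R1 = 95
  MOV R0, 66  → R0 = 66
  CMP R1, R0  → unsigned 95 - 66: no borrow
  95 >= 66, so CF = 0
CF = 0

0


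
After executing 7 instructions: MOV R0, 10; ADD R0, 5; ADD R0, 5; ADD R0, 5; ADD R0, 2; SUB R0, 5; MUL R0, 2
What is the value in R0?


Register state trace:
  MOV R0, 10  → R0 = 10
  ADD R0, 5  → R0 = 10 + 5 = 15
  ADD R0, 5  → R0 = 15 + 5 = 20
  ADD R0, 5  → R0 = 20 + 5 = 25
  ADD R0, 2  → R0 = 25 + 2 = 27
  SUB R0, 5  → R0 = 27 - 5 = 22
  MUL R0, 2  → R0 = 22 * 2 = 44
Final: R0 = 44

44


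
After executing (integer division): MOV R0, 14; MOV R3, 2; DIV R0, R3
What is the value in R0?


Register state trace:
  MOV R0, 14  → R0 = 14
  MOV R3, 2  → R3 = 2
  DIV R0, R3  → R0 = 14 // 2 = 7
Final: R0 = 7

7


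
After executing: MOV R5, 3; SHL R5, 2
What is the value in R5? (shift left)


Register state trace:
  MOV R5, 3  → R5 = 3
  SHL R5, 2  → R5 = 3 << 2 = 3 * 2^2 = 12
Final: R5 = 12

12


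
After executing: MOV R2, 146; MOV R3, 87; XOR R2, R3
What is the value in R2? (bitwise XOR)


Register state trace:
  MOV R2, 146  → R2 = 146 (0b10010010)
  MOV R3, 87  → R3 = 87 (0b01010111)
  XOR R2, R3  → R2 = 146 XOR 87 = 197 (0b11000101)
Final: R2 = 197

197


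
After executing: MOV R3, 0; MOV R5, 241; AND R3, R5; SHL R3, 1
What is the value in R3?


Register state trace:
  MOV R3, 0  → R3 = 0 (0b00000000)
  MOV R5, 241  → R5 = 241 (0b11110001)
  AND R3, R5  → R3 = 0 AND 241 = 0 (0b00000000)
  SHL R3, 1  → R3 = 0 << 1 = 0
Final: R3 = 0

0


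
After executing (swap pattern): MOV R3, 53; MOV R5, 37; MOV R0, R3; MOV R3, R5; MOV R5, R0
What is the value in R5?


Register state trace (swap pattern):
  MOV R3, 53  → R3 = 53
  MOV R5, 37  → R5 = 37
  MOV R0, R3  → R0 = 53  (save R3)
  MOV R3, R5  → R3 = 37  (R3 gets R5's value)
  MOV R5, R0  → R5 = 53  (R5 gets saved value)
Final: R5 = 53

53


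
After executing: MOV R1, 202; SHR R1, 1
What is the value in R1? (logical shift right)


Register state trace:
  MOV R1, 202  → R1 = 202
  SHR R1, 1  → R1 = 202 >> 1 = 202 // 2^1 = 101
Final: R1 = 101

101


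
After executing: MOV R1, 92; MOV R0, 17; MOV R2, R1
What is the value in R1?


Register state trace:
  MOV R1, 92  → R1 = 92
  MOV R0, 17  → R0 = 17
  MOV R2, R1  → R2 = 92
Final: R1 = 92

92


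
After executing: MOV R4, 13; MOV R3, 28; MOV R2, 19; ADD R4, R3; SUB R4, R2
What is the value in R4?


Register state trace:
  MOV R4, 13  → R4 = 13
  MOV R3, 28  → R3 = 28
  MOV R2, 19  → R2 = 19
  ADD R4, R3  → R4 = 13 + 28 = 41
  SUB R4, R2  → R4 = 41 - 19 = 22
Final: R4 = 22

22


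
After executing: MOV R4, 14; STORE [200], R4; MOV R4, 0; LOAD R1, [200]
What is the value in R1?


Register and memory trace:
  MOV R4, 14  → R4 = 14
  STORE [200], R4  → mem[200] = 14
  MOV R4, 0  → R4 = 0
  LOAD R1, [200]  → R1 = mem[200] = 14
Final: R1 = 14

14


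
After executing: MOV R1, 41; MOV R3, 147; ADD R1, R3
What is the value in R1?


Register state trace:
  MOV R1, 41  → R1 = 41
  MOV R3, 147  → R3 = 147
  ADD R1, R3  → R1 = 41 + 147 = 188
Final: R1 = 188

188


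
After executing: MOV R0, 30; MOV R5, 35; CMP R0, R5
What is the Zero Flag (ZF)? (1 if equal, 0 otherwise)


Register state trace:
  MOV R0, 30  → R0 = 30
  MOV R5, 35  → R5 = 35
  CMP R0, R5  → computes 30 - 35 = -5
  Result is nonzero, so values are not equal
ZF = 0

0


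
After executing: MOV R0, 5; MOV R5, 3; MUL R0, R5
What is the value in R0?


Register state trace:
  MOV R0, 5  → R0 = 5
  MOV R5, 3  → R5 = 3
  MUL R0, R5  → R0 = 5 * 3 = 15
Final: R0 = 15

15


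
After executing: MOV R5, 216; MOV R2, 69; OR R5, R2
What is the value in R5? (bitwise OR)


Register state trace:
  MOV R5, 216  → R5 = 216 (0b11011000)
  MOV R2, 69  → R2 = 69 (0b01000101)
  OR R5, R2   → R5 = 216 OR 69 = 221 (0b11011101)
Final: R5 = 221

221


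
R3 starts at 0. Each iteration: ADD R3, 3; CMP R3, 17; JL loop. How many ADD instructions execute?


Loop trace (R3 starts at 0, target 17, step 3):
  ADD #1: R3 = 0 + 3 = 3  → 3 < 17, loop
  ADD #2: R3 = 3 + 3 = 6  → 6 < 17, loop
  ADD #3: R3 = 6 + 3 = 9  → 9 < 17, loop
  ADD #4: R3 = 9 + 3 = 12  → 12 < 17, loop
  ADD #5: R3 = 12 + 3 = 15  → 15 < 17, loop
  ADD #6: R3 = 15 + 3 = 18  → 18 >= 17, exit
Total ADD instructions: 6

6


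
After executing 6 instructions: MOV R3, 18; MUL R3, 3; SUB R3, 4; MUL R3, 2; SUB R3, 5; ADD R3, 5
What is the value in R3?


Register state trace:
  MOV R3, 18  → R3 = 18
  MUL R3, 3  → R3 = 18 * 3 = 54
  SUB R3, 4  → R3 = 54 - 4 = 50
  MUL R3, 2  → R3 = 50 * 2 = 100
  SUB R3, 5  → R3 = 100 - 5 = 95
  ADD R3, 5  → R3 = 95 + 5 = 100
Final: R3 = 100

100


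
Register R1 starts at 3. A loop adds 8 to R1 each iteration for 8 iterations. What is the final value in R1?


Starting value: R1 = 3
  Iter 1: R1 = 3 + 8 = 11
  Iter 2: R1 = 11 + 8 = 19
  Iter 3: R1 = 19 + 8 = 27
  Iter 4: R1 = 27 + 8 = 35
  Iter 5: R1 = 35 + 8 = 43
  Iter 6: R1 = 43 + 8 = 51
  Iter 7: R1 = 51 + 8 = 59
  Iter 8: R1 = 59 + 8 = 67
Final: R1 = 67

67


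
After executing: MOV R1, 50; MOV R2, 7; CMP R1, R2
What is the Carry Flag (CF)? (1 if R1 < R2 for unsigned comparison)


Register state trace:
  MOV R1, 50  → R1 = 50
  MOV R2, 7  → R2 = 7
  CMP R1, R2  → unsigned 50 - 7: no borrow
  50 >= 7, so CF = 0
CF = 0

0


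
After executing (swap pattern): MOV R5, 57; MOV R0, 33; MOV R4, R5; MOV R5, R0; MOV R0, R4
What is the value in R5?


Register state trace (swap pattern):
  MOV R5, 57  → R5 = 57
  MOV R0, 33  → R0 = 33
  MOV R4, R5  → R4 = 57  (save R5)
  MOV R5, R0  → R5 = 33  (R5 gets R0's value)
  MOV R0, R4  → R0 = 57  (R0 gets saved value)
Final: R5 = 33

33


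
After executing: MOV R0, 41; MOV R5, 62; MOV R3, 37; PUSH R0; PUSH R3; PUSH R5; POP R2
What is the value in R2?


Stack trace (top is rightmost):
  MOV R0, 41  → R0 = 41
  MOV R5, 62  → R5 = 62
  MOV R3, 37  → R3 = 37
  PUSH R0  → stack: [41]
  PUSH R3  → stack: [41, 37]
  PUSH R5  → stack: [41, 37, 62]
  POP R2  → R2 = 62, stack: [41, 37]
Final: R2 = 62

62


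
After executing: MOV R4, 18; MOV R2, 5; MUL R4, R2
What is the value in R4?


Register state trace:
  MOV R4, 18  → R4 = 18
  MOV R2, 5  → R2 = 5
  MUL R4, R2  → R4 = 18 * 5 = 90
Final: R4 = 90

90


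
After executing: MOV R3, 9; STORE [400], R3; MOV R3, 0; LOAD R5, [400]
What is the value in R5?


Register and memory trace:
  MOV R3, 9  → R3 = 9
  STORE [400], R3  → mem[400] = 9
  MOV R3, 0  → R3 = 0
  LOAD R5, [400]  → R5 = mem[400] = 9
Final: R5 = 9

9


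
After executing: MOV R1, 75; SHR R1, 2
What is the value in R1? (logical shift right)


Register state trace:
  MOV R1, 75  → R1 = 75
  SHR R1, 2  → R1 = 75 >> 2 = 75 // 2^2 = 18
Final: R1 = 18

18


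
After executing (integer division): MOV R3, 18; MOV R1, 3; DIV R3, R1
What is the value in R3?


Register state trace:
  MOV R3, 18  → R3 = 18
  MOV R1, 3  → R1 = 3
  DIV R3, R1  → R3 = 18 // 3 = 6
Final: R3 = 6

6


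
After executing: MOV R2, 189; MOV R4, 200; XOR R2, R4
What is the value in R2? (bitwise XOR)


Register state trace:
  MOV R2, 189  → R2 = 189 (0b10111101)
  MOV R4, 200  → R4 = 200 (0b11001000)
  XOR R2, R4  → R2 = 189 XOR 200 = 117 (0b01110101)
Final: R2 = 117

117


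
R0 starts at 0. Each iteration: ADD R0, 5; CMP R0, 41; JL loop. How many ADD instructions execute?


Loop trace (R0 starts at 0, target 41, step 5):
  ADD #1: R0 = 0 + 5 = 5  → 5 < 41, loop
  ADD #2: R0 = 5 + 5 = 10  → 10 < 41, loop
  ADD #3: R0 = 10 + 5 = 15  → 15 < 41, loop
  ADD #4: R0 = 15 + 5 = 20  → 20 < 41, loop
  ADD #5: R0 = 20 + 5 = 25  → 25 < 41, loop
  ADD #6: R0 = 25 + 5 = 30  → 30 < 41, loop
  ADD #7: R0 = 30 + 5 = 35  → 35 < 41, loop
  ADD #8: R0 = 35 + 5 = 40  → 40 < 41, loop
  ADD #9: R0 = 40 + 5 = 45  → 45 >= 41, exit
Total ADD instructions: 9

9


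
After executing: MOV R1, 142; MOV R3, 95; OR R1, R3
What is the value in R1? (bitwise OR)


Register state trace:
  MOV R1, 142  → R1 = 142 (0b10001110)
  MOV R3, 95  → R3 = 95 (0b01011111)
  OR R1, R3   → R1 = 142 OR 95 = 223 (0b11011111)
Final: R1 = 223

223


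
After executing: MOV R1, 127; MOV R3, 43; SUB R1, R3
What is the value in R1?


Register state trace:
  MOV R1, 127  → R1 = 127
  MOV R3, 43  → R3 = 43
  SUB R1, R3  → R1 = 127 - 43 = 84
Final: R1 = 84

84


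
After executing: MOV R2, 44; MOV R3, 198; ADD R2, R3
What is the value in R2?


Register state trace:
  MOV R2, 44  → R2 = 44
  MOV R3, 198  → R3 = 198
  ADD R2, R3  → R2 = 44 + 198 = 242
Final: R2 = 242

242


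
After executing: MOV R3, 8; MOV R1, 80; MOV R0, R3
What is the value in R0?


Register state trace:
  MOV R3, 8  → R3 = 8
  MOV R1, 80  → R1 = 80
  MOV R0, R3  → R0 = 8
Final: R0 = 8

8


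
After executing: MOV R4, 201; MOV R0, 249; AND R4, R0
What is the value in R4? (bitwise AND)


Register state trace:
  MOV R4, 201  → R4 = 201 (0b11001001)
  MOV R0, 249  → R0 = 249 (0b11111001)
  AND R4, R0  → R4 = 201 AND 249 = 201 (0b11001001)
Final: R4 = 201

201


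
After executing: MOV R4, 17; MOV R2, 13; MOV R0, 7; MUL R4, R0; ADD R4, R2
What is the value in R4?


Register state trace:
  MOV R4, 17  → R4 = 17
  MOV R2, 13  → R2 = 13
  MOV R0, 7  → R0 = 7
  MUL R4, R0  → R4 = 17 * 7 = 119
  ADD R4, R2  → R4 = 119 + 13 = 132
Final: R4 = 132

132


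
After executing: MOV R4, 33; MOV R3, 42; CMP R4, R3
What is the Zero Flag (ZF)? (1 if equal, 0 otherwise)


Register state trace:
  MOV R4, 33  → R4 = 33
  MOV R3, 42  → R3 = 42
  CMP R4, R3  → computes 33 - 42 = -9
  Result is nonzero, so values are not equal
ZF = 0

0


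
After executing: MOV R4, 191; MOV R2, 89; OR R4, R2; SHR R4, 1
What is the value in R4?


Register state trace:
  MOV R4, 191  → R4 = 191 (0b10111111)
  MOV R2, 89  → R2 = 89 (0b01011001)
  OR R4, R2  → R4 = 191 OR 89 = 255 (0b11111111)
  SHR R4, 1  → R4 = 255 >> 1 = 127
Final: R4 = 127

127


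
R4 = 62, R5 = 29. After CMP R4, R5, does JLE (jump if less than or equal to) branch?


Trace:
  R4 = 62, R5 = 29
  CMP R4, R5  → compares 62 vs 29
  JLE checks: is 62 less than or equal to 29?
  62 > 29, so condition is false
Branch taken: No

No


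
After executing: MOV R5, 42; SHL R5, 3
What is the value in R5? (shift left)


Register state trace:
  MOV R5, 42  → R5 = 42
  SHL R5, 3  → R5 = 42 << 3 = 42 * 2^3 = 336
Final: R5 = 336

336


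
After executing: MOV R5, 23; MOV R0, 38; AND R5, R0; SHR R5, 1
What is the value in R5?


Register state trace:
  MOV R5, 23  → R5 = 23 (0b00010111)
  MOV R0, 38  → R0 = 38 (0b00100110)
  AND R5, R0  → R5 = 23 AND 38 = 6 (0b00000110)
  SHR R5, 1  → R5 = 6 >> 1 = 3
Final: R5 = 3

3


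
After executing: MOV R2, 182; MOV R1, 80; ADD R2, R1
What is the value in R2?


Register state trace:
  MOV R2, 182  → R2 = 182
  MOV R1, 80  → R1 = 80
  ADD R2, R1  → R2 = 182 + 80 = 262
Final: R2 = 262

262


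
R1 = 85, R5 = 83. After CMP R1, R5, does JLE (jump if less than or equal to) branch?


Trace:
  R1 = 85, R5 = 83
  CMP R1, R5  → compares 85 vs 83
  JLE checks: is 85 less than or equal to 83?
  85 > 83, so condition is false
Branch taken: No

No


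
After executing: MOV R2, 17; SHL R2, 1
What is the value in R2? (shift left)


Register state trace:
  MOV R2, 17  → R2 = 17
  SHL R2, 1  → R2 = 17 << 1 = 17 * 2^1 = 34
Final: R2 = 34

34


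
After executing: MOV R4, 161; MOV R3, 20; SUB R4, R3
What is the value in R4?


Register state trace:
  MOV R4, 161  → R4 = 161
  MOV R3, 20  → R3 = 20
  SUB R4, R3  → R4 = 161 - 20 = 141
Final: R4 = 141

141


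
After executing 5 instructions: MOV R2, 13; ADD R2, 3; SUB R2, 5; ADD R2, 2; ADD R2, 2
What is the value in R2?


Register state trace:
  MOV R2, 13  → R2 = 13
  ADD R2, 3  → R2 = 13 + 3 = 16
  SUB R2, 5  → R2 = 16 - 5 = 11
  ADD R2, 2  → R2 = 11 + 2 = 13
  ADD R2, 2  → R2 = 13 + 2 = 15
Final: R2 = 15

15


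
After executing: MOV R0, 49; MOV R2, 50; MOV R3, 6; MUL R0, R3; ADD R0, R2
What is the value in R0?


Register state trace:
  MOV R0, 49  → R0 = 49
  MOV R2, 50  → R2 = 50
  MOV R3, 6  → R3 = 6
  MUL R0, R3  → R0 = 49 * 6 = 294
  ADD R0, R2  → R0 = 294 + 50 = 344
Final: R0 = 344

344


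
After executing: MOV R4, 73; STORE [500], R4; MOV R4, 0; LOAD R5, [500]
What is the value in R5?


Register and memory trace:
  MOV R4, 73  → R4 = 73
  STORE [500], R4  → mem[500] = 73
  MOV R4, 0  → R4 = 0
  LOAD R5, [500]  → R5 = mem[500] = 73
Final: R5 = 73

73


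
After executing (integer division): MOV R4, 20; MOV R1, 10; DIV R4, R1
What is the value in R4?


Register state trace:
  MOV R4, 20  → R4 = 20
  MOV R1, 10  → R1 = 10
  DIV R4, R1  → R4 = 20 // 10 = 2
Final: R4 = 2

2


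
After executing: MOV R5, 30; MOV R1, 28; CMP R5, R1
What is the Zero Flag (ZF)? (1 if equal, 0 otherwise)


Register state trace:
  MOV R5, 30  → R5 = 30
  MOV R1, 28  → R1 = 28
  CMP R5, R1  → computes 30 - 28 = 2
  Result is nonzero, so values are not equal
ZF = 0

0


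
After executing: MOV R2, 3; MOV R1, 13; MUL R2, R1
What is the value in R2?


Register state trace:
  MOV R2, 3  → R2 = 3
  MOV R1, 13  → R1 = 13
  MUL R2, R1  → R2 = 3 * 13 = 39
Final: R2 = 39

39


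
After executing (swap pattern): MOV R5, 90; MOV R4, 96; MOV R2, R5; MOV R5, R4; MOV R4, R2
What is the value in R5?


Register state trace (swap pattern):
  MOV R5, 90  → R5 = 90
  MOV R4, 96  → R4 = 96
  MOV R2, R5  → R2 = 90  (save R5)
  MOV R5, R4  → R5 = 96  (R5 gets R4's value)
  MOV R4, R2  → R4 = 90  (R4 gets saved value)
Final: R5 = 96

96


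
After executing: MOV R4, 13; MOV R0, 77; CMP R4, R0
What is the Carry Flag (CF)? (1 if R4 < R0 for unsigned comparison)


Register state trace:
  MOV R4, 13  → R4 = 13
  MOV R0, 77  → R0 = 77
  CMP R4, R0  → unsigned 13 - 77: borrow occurs
  13 < 77, so CF = 1
CF = 1

1


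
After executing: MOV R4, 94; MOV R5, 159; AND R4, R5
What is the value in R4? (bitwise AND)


Register state trace:
  MOV R4, 94  → R4 = 94 (0b01011110)
  MOV R5, 159  → R5 = 159 (0b10011111)
  AND R4, R5  → R4 = 94 AND 159 = 30 (0b00011110)
Final: R4 = 30

30


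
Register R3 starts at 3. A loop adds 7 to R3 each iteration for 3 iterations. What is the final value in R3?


Starting value: R3 = 3
  Iter 1: R3 = 3 + 7 = 10
  Iter 2: R3 = 10 + 7 = 17
  Iter 3: R3 = 17 + 7 = 24
Final: R3 = 24

24


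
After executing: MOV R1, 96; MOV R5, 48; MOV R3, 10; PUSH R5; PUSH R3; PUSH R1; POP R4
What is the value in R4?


Stack trace (top is rightmost):
  MOV R1, 96  → R1 = 96
  MOV R5, 48  → R5 = 48
  MOV R3, 10  → R3 = 10
  PUSH R5  → stack: [48]
  PUSH R3  → stack: [48, 10]
  PUSH R1  → stack: [48, 10, 96]
  POP R4  → R4 = 96, stack: [48, 10]
Final: R4 = 96

96


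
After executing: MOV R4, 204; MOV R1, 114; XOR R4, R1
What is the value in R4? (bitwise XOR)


Register state trace:
  MOV R4, 204  → R4 = 204 (0b11001100)
  MOV R1, 114  → R1 = 114 (0b01110010)
  XOR R4, R1  → R4 = 204 XOR 114 = 190 (0b10111110)
Final: R4 = 190

190


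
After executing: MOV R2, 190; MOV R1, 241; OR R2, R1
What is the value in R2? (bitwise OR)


Register state trace:
  MOV R2, 190  → R2 = 190 (0b10111110)
  MOV R1, 241  → R1 = 241 (0b11110001)
  OR R2, R1   → R2 = 190 OR 241 = 255 (0b11111111)
Final: R2 = 255

255


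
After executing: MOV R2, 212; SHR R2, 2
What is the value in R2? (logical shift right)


Register state trace:
  MOV R2, 212  → R2 = 212
  SHR R2, 2  → R2 = 212 >> 2 = 212 // 2^2 = 53
Final: R2 = 53

53


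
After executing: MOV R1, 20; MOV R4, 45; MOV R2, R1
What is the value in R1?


Register state trace:
  MOV R1, 20  → R1 = 20
  MOV R4, 45  → R4 = 45
  MOV R2, R1  → R2 = 20
Final: R1 = 20

20


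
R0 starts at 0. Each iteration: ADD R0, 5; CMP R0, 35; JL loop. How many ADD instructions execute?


Loop trace (R0 starts at 0, target 35, step 5):
  ADD #1: R0 = 0 + 5 = 5  → 5 < 35, loop
  ADD #2: R0 = 5 + 5 = 10  → 10 < 35, loop
  ADD #3: R0 = 10 + 5 = 15  → 15 < 35, loop
  ADD #4: R0 = 15 + 5 = 20  → 20 < 35, loop
  ADD #5: R0 = 20 + 5 = 25  → 25 < 35, loop
  ADD #6: R0 = 25 + 5 = 30  → 30 < 35, loop
  ADD #7: R0 = 30 + 5 = 35  → 35 >= 35, exit
Total ADD instructions: 7

7


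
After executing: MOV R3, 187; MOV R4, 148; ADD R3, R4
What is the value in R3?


Register state trace:
  MOV R3, 187  → R3 = 187
  MOV R4, 148  → R4 = 148
  ADD R3, R4  → R3 = 187 + 148 = 335
Final: R3 = 335

335


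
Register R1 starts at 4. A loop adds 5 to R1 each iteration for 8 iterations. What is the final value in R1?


Starting value: R1 = 4
  Iter 1: R1 = 4 + 5 = 9
  Iter 2: R1 = 9 + 5 = 14
  Iter 3: R1 = 14 + 5 = 19
  Iter 4: R1 = 19 + 5 = 24
  Iter 5: R1 = 24 + 5 = 29
  Iter 6: R1 = 29 + 5 = 34
  Iter 7: R1 = 34 + 5 = 39
  Iter 8: R1 = 39 + 5 = 44
Final: R1 = 44

44


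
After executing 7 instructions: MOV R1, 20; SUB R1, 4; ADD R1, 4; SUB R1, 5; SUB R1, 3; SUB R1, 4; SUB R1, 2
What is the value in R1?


Register state trace:
  MOV R1, 20  → R1 = 20
  SUB R1, 4  → R1 = 20 - 4 = 16
  ADD R1, 4  → R1 = 16 + 4 = 20
  SUB R1, 5  → R1 = 20 - 5 = 15
  SUB R1, 3  → R1 = 15 - 3 = 12
  SUB R1, 4  → R1 = 12 - 4 = 8
  SUB R1, 2  → R1 = 8 - 2 = 6
Final: R1 = 6

6


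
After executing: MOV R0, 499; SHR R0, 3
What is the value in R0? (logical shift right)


Register state trace:
  MOV R0, 499  → R0 = 499
  SHR R0, 3  → R0 = 499 >> 3 = 499 // 2^3 = 62
Final: R0 = 62

62


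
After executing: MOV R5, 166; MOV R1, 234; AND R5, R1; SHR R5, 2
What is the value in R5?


Register state trace:
  MOV R5, 166  → R5 = 166 (0b10100110)
  MOV R1, 234  → R1 = 234 (0b11101010)
  AND R5, R1  → R5 = 166 AND 234 = 162 (0b10100010)
  SHR R5, 2  → R5 = 162 >> 2 = 40
Final: R5 = 40

40


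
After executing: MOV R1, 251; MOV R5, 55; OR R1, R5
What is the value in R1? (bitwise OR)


Register state trace:
  MOV R1, 251  → R1 = 251 (0b11111011)
  MOV R5, 55  → R5 = 55 (0b00110111)
  OR R1, R5   → R1 = 251 OR 55 = 255 (0b11111111)
Final: R1 = 255

255


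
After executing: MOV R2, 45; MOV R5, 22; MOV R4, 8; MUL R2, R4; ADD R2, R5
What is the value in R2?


Register state trace:
  MOV R2, 45  → R2 = 45
  MOV R5, 22  → R5 = 22
  MOV R4, 8  → R4 = 8
  MUL R2, R4  → R2 = 45 * 8 = 360
  ADD R2, R5  → R2 = 360 + 22 = 382
Final: R2 = 382

382


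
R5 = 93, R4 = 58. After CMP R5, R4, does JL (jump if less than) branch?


Trace:
  R5 = 93, R4 = 58
  CMP R5, R4  → compares 93 vs 58
  JL checks: is 93 less than 58?
  93 > 58, so condition is false
Branch taken: No

No


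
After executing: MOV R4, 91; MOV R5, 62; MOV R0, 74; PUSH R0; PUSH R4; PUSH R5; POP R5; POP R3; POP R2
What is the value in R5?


Stack trace (top is rightmost):
  MOV R4, 91  → R4 = 91
  MOV R5, 62  → R5 = 62
  MOV R0, 74  → R0 = 74
  PUSH R0  → stack: [74]
  PUSH R4  → stack: [74, 91]
  PUSH R5  → stack: [74, 91, 62]
  POP R5  → R5 = 62, stack: [74, 91]
  POP R3  → R3 = 91, stack: [74]
  POP R2  → R2 = 74, stack: []
Final: R5 = 62

62


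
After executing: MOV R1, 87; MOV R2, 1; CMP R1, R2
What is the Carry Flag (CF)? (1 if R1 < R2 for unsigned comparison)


Register state trace:
  MOV R1, 87  → R1 = 87
  MOV R2, 1  → R2 = 1
  CMP R1, R2  → unsigned 87 - 1: no borrow
  87 >= 1, so CF = 0
CF = 0

0


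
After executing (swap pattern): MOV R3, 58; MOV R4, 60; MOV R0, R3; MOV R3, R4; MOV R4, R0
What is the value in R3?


Register state trace (swap pattern):
  MOV R3, 58  → R3 = 58
  MOV R4, 60  → R4 = 60
  MOV R0, R3  → R0 = 58  (save R3)
  MOV R3, R4  → R3 = 60  (R3 gets R4's value)
  MOV R4, R0  → R4 = 58  (R4 gets saved value)
Final: R3 = 60

60


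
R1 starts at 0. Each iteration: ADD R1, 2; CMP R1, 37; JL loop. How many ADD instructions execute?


Loop trace (R1 starts at 0, target 37, step 2):
  ADD #1: R1 = 0 + 2 = 2  → 2 < 37, loop
  ADD #2: R1 = 2 + 2 = 4  → 4 < 37, loop
  ADD #3: R1 = 4 + 2 = 6  → 6 < 37, loop
  ADD #4: R1 = 6 + 2 = 8  → 8 < 37, loop
  ADD #5: R1 = 8 + 2 = 10  → 10 < 37, loop
  ADD #6: R1 = 10 + 2 = 12  → 12 < 37, loop
  ADD #7: R1 = 12 + 2 = 14  → 14 < 37, loop
  ADD #8: R1 = 14 + 2 = 16  → 16 < 37, loop
  ADD #9: R1 = 16 + 2 = 18  → 18 < 37, loop
  ADD #10: R1 = 18 + 2 = 20  → 20 < 37, loop
  ADD #11: R1 = 20 + 2 = 22  → 22 < 37, loop
  ADD #12: R1 = 22 + 2 = 24  → 24 < 37, loop
  ADD #13: R1 = 24 + 2 = 26  → 26 < 37, loop
  ADD #14: R1 = 26 + 2 = 28  → 28 < 37, loop
  ADD #15: R1 = 28 + 2 = 30  → 30 < 37, loop
  ADD #16: R1 = 30 + 2 = 32  → 32 < 37, loop
  ADD #17: R1 = 32 + 2 = 34  → 34 < 37, loop
  ADD #18: R1 = 34 + 2 = 36  → 36 < 37, loop
  ADD #19: R1 = 36 + 2 = 38  → 38 >= 37, exit
Total ADD instructions: 19

19


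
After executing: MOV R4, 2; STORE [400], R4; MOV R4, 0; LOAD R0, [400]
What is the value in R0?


Register and memory trace:
  MOV R4, 2  → R4 = 2
  STORE [400], R4  → mem[400] = 2
  MOV R4, 0  → R4 = 0
  LOAD R0, [400]  → R0 = mem[400] = 2
Final: R0 = 2

2


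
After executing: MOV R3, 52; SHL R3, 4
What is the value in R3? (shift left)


Register state trace:
  MOV R3, 52  → R3 = 52
  SHL R3, 4  → R3 = 52 << 4 = 52 * 2^4 = 832
Final: R3 = 832

832


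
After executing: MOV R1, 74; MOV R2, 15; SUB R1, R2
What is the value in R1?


Register state trace:
  MOV R1, 74  → R1 = 74
  MOV R2, 15  → R2 = 15
  SUB R1, R2  → R1 = 74 - 15 = 59
Final: R1 = 59

59


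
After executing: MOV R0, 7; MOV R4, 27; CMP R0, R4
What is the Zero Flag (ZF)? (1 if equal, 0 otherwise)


Register state trace:
  MOV R0, 7  → R0 = 7
  MOV R4, 27  → R4 = 27
  CMP R0, R4  → computes 7 - 27 = -20
  Result is nonzero, so values are not equal
ZF = 0

0


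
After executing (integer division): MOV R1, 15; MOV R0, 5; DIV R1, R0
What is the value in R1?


Register state trace:
  MOV R1, 15  → R1 = 15
  MOV R0, 5  → R0 = 5
  DIV R1, R0  → R1 = 15 // 5 = 3
Final: R1 = 3

3


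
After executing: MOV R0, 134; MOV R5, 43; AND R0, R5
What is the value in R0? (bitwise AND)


Register state trace:
  MOV R0, 134  → R0 = 134 (0b10000110)
  MOV R5, 43  → R5 = 43 (0b00101011)
  AND R0, R5  → R0 = 134 AND 43 = 2 (0b00000010)
Final: R0 = 2

2


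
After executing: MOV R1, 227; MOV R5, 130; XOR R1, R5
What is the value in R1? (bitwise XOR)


Register state trace:
  MOV R1, 227  → R1 = 227 (0b11100011)
  MOV R5, 130  → R5 = 130 (0b10000010)
  XOR R1, R5  → R1 = 227 XOR 130 = 97 (0b01100001)
Final: R1 = 97

97


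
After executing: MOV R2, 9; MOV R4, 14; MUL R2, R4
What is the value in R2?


Register state trace:
  MOV R2, 9  → R2 = 9
  MOV R4, 14  → R4 = 14
  MUL R2, R4  → R2 = 9 * 14 = 126
Final: R2 = 126

126


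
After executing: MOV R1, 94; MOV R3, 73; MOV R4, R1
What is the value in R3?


Register state trace:
  MOV R1, 94  → R1 = 94
  MOV R3, 73  → R3 = 73
  MOV R4, R1  → R4 = 94
Final: R3 = 73

73


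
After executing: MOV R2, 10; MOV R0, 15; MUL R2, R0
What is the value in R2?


Register state trace:
  MOV R2, 10  → R2 = 10
  MOV R0, 15  → R0 = 15
  MUL R2, R0  → R2 = 10 * 15 = 150
Final: R2 = 150

150


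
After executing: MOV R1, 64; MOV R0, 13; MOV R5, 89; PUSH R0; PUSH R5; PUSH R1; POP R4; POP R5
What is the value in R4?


Stack trace (top is rightmost):
  MOV R1, 64  → R1 = 64
  MOV R0, 13  → R0 = 13
  MOV R5, 89  → R5 = 89
  PUSH R0  → stack: [13]
  PUSH R5  → stack: [13, 89]
  PUSH R1  → stack: [13, 89, 64]
  POP R4  → R4 = 64, stack: [13, 89]
  POP R5  → R5 = 89, stack: [13]
Final: R4 = 64

64


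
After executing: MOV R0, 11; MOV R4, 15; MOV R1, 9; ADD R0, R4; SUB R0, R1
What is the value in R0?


Register state trace:
  MOV R0, 11  → R0 = 11
  MOV R4, 15  → R4 = 15
  MOV R1, 9  → R1 = 9
  ADD R0, R4  → R0 = 11 + 15 = 26
  SUB R0, R1  → R0 = 26 - 9 = 17
Final: R0 = 17

17


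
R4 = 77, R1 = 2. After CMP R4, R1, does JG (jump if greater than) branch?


Trace:
  R4 = 77, R1 = 2
  CMP R4, R1  → compares 77 vs 2
  JG checks: is 77 greater than 2?
  77 > 2, so condition is true
Branch taken: Yes

Yes


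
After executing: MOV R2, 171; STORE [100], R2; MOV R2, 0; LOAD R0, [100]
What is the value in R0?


Register and memory trace:
  MOV R2, 171  → R2 = 171
  STORE [100], R2  → mem[100] = 171
  MOV R2, 0  → R2 = 0
  LOAD R0, [100]  → R0 = mem[100] = 171
Final: R0 = 171

171


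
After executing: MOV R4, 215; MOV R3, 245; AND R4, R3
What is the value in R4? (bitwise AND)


Register state trace:
  MOV R4, 215  → R4 = 215 (0b11010111)
  MOV R3, 245  → R3 = 245 (0b11110101)
  AND R4, R3  → R4 = 215 AND 245 = 213 (0b11010101)
Final: R4 = 213

213


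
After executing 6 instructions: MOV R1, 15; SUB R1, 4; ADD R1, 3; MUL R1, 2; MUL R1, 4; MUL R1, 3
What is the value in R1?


Register state trace:
  MOV R1, 15  → R1 = 15
  SUB R1, 4  → R1 = 15 - 4 = 11
  ADD R1, 3  → R1 = 11 + 3 = 14
  MUL R1, 2  → R1 = 14 * 2 = 28
  MUL R1, 4  → R1 = 28 * 4 = 112
  MUL R1, 3  → R1 = 112 * 3 = 336
Final: R1 = 336

336


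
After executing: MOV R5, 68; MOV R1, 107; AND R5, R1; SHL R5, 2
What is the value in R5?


Register state trace:
  MOV R5, 68  → R5 = 68 (0b01000100)
  MOV R1, 107  → R1 = 107 (0b01101011)
  AND R5, R1  → R5 = 68 AND 107 = 64 (0b01000000)
  SHL R5, 2  → R5 = 64 << 2 = 256
Final: R5 = 256

256


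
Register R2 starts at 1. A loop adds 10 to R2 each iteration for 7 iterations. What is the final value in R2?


Starting value: R2 = 1
  Iter 1: R2 = 1 + 10 = 11
  Iter 2: R2 = 11 + 10 = 21
  Iter 3: R2 = 21 + 10 = 31
  Iter 4: R2 = 31 + 10 = 41
  Iter 5: R2 = 41 + 10 = 51
  Iter 6: R2 = 51 + 10 = 61
  Iter 7: R2 = 61 + 10 = 71
Final: R2 = 71

71


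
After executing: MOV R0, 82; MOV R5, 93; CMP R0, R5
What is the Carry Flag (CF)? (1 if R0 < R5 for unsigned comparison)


Register state trace:
  MOV R0, 82  → R0 = 82
  MOV R5, 93  → R5 = 93
  CMP R0, R5  → unsigned 82 - 93: borrow occurs
  82 < 93, so CF = 1
CF = 1

1


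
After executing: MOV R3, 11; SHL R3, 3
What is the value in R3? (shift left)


Register state trace:
  MOV R3, 11  → R3 = 11
  SHL R3, 3  → R3 = 11 << 3 = 11 * 2^3 = 88
Final: R3 = 88

88


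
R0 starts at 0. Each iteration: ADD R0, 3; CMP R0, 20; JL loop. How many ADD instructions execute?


Loop trace (R0 starts at 0, target 20, step 3):
  ADD #1: R0 = 0 + 3 = 3  → 3 < 20, loop
  ADD #2: R0 = 3 + 3 = 6  → 6 < 20, loop
  ADD #3: R0 = 6 + 3 = 9  → 9 < 20, loop
  ADD #4: R0 = 9 + 3 = 12  → 12 < 20, loop
  ADD #5: R0 = 12 + 3 = 15  → 15 < 20, loop
  ADD #6: R0 = 15 + 3 = 18  → 18 < 20, loop
  ADD #7: R0 = 18 + 3 = 21  → 21 >= 20, exit
Total ADD instructions: 7

7


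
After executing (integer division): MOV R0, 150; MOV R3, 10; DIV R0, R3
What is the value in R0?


Register state trace:
  MOV R0, 150  → R0 = 150
  MOV R3, 10  → R3 = 10
  DIV R0, R3  → R0 = 150 // 10 = 15
Final: R0 = 15

15


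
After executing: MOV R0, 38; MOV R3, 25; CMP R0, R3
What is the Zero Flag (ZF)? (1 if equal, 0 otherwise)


Register state trace:
  MOV R0, 38  → R0 = 38
  MOV R3, 25  → R3 = 25
  CMP R0, R3  → computes 38 - 25 = 13
  Result is nonzero, so values are not equal
ZF = 0

0


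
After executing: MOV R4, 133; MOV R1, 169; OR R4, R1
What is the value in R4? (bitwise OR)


Register state trace:
  MOV R4, 133  → R4 = 133 (0b10000101)
  MOV R1, 169  → R1 = 169 (0b10101001)
  OR R4, R1   → R4 = 133 OR 169 = 173 (0b10101101)
Final: R4 = 173

173


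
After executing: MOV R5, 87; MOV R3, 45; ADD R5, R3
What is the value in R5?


Register state trace:
  MOV R5, 87  → R5 = 87
  MOV R3, 45  → R3 = 45
  ADD R5, R3  → R5 = 87 + 45 = 132
Final: R5 = 132

132


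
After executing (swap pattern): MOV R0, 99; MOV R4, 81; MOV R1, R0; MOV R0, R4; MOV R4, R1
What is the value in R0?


Register state trace (swap pattern):
  MOV R0, 99  → R0 = 99
  MOV R4, 81  → R4 = 81
  MOV R1, R0  → R1 = 99  (save R0)
  MOV R0, R4  → R0 = 81  (R0 gets R4's value)
  MOV R4, R1  → R4 = 99  (R4 gets saved value)
Final: R0 = 81

81


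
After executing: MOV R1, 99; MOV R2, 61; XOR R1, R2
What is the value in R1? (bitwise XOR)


Register state trace:
  MOV R1, 99  → R1 = 99 (0b01100011)
  MOV R2, 61  → R2 = 61 (0b00111101)
  XOR R1, R2  → R1 = 99 XOR 61 = 94 (0b01011110)
Final: R1 = 94

94


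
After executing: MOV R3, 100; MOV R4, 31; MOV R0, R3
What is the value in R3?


Register state trace:
  MOV R3, 100  → R3 = 100
  MOV R4, 31  → R4 = 31
  MOV R0, R3  → R0 = 100
Final: R3 = 100

100


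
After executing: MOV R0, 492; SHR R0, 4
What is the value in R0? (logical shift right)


Register state trace:
  MOV R0, 492  → R0 = 492
  SHR R0, 4  → R0 = 492 >> 4 = 492 // 2^4 = 30
Final: R0 = 30

30


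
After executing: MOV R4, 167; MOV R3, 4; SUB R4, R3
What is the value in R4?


Register state trace:
  MOV R4, 167  → R4 = 167
  MOV R3, 4  → R3 = 4
  SUB R4, R3  → R4 = 167 - 4 = 163
Final: R4 = 163

163


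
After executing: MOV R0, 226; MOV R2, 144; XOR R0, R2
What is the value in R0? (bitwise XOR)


Register state trace:
  MOV R0, 226  → R0 = 226 (0b11100010)
  MOV R2, 144  → R2 = 144 (0b10010000)
  XOR R0, R2  → R0 = 226 XOR 144 = 114 (0b01110010)
Final: R0 = 114

114


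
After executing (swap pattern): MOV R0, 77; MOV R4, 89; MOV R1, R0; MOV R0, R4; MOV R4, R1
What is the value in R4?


Register state trace (swap pattern):
  MOV R0, 77  → R0 = 77
  MOV R4, 89  → R4 = 89
  MOV R1, R0  → R1 = 77  (save R0)
  MOV R0, R4  → R0 = 89  (R0 gets R4's value)
  MOV R4, R1  → R4 = 77  (R4 gets saved value)
Final: R4 = 77

77


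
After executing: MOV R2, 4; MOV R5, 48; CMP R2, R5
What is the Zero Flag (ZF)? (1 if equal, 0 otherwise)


Register state trace:
  MOV R2, 4  → R2 = 4
  MOV R5, 48  → R5 = 48
  CMP R2, R5  → computes 4 - 48 = -44
  Result is nonzero, so values are not equal
ZF = 0

0


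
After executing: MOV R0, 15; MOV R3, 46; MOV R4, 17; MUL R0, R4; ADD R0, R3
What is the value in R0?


Register state trace:
  MOV R0, 15  → R0 = 15
  MOV R3, 46  → R3 = 46
  MOV R4, 17  → R4 = 17
  MUL R0, R4  → R0 = 15 * 17 = 255
  ADD R0, R3  → R0 = 255 + 46 = 301
Final: R0 = 301

301


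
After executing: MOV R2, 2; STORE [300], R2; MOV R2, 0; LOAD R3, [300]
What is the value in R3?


Register and memory trace:
  MOV R2, 2  → R2 = 2
  STORE [300], R2  → mem[300] = 2
  MOV R2, 0  → R2 = 0
  LOAD R3, [300]  → R3 = mem[300] = 2
Final: R3 = 2

2


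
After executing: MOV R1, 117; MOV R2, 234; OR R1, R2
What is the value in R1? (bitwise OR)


Register state trace:
  MOV R1, 117  → R1 = 117 (0b01110101)
  MOV R2, 234  → R2 = 234 (0b11101010)
  OR R1, R2   → R1 = 117 OR 234 = 255 (0b11111111)
Final: R1 = 255

255


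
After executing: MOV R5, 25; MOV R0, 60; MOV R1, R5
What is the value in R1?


Register state trace:
  MOV R5, 25  → R5 = 25
  MOV R0, 60  → R0 = 60
  MOV R1, R5  → R1 = 25
Final: R1 = 25

25


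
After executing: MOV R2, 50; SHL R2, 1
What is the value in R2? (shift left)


Register state trace:
  MOV R2, 50  → R2 = 50
  SHL R2, 1  → R2 = 50 << 1 = 50 * 2^1 = 100
Final: R2 = 100

100


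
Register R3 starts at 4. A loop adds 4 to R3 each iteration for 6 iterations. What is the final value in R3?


Starting value: R3 = 4
  Iter 1: R3 = 4 + 4 = 8
  Iter 2: R3 = 8 + 4 = 12
  Iter 3: R3 = 12 + 4 = 16
  Iter 4: R3 = 16 + 4 = 20
  Iter 5: R3 = 20 + 4 = 24
  Iter 6: R3 = 24 + 4 = 28
Final: R3 = 28

28


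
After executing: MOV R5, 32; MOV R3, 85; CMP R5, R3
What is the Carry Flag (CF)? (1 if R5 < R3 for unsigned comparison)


Register state trace:
  MOV R5, 32  → R5 = 32
  MOV R3, 85  → R3 = 85
  CMP R5, R3  → unsigned 32 - 85: borrow occurs
  32 < 85, so CF = 1
CF = 1

1


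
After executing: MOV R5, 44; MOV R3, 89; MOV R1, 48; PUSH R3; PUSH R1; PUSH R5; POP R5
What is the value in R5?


Stack trace (top is rightmost):
  MOV R5, 44  → R5 = 44
  MOV R3, 89  → R3 = 89
  MOV R1, 48  → R1 = 48
  PUSH R3  → stack: [89]
  PUSH R1  → stack: [89, 48]
  PUSH R5  → stack: [89, 48, 44]
  POP R5  → R5 = 44, stack: [89, 48]
Final: R5 = 44

44


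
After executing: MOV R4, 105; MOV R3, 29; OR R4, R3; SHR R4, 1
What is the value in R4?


Register state trace:
  MOV R4, 105  → R4 = 105 (0b01101001)
  MOV R3, 29  → R3 = 29 (0b00011101)
  OR R4, R3  → R4 = 105 OR 29 = 125 (0b01111101)
  SHR R4, 1  → R4 = 125 >> 1 = 62
Final: R4 = 62

62


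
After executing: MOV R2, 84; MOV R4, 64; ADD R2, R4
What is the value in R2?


Register state trace:
  MOV R2, 84  → R2 = 84
  MOV R4, 64  → R4 = 64
  ADD R2, R4  → R2 = 84 + 64 = 148
Final: R2 = 148

148


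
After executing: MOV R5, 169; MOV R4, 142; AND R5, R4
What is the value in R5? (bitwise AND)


Register state trace:
  MOV R5, 169  → R5 = 169 (0b10101001)
  MOV R4, 142  → R4 = 142 (0b10001110)
  AND R5, R4  → R5 = 169 AND 142 = 136 (0b10001000)
Final: R5 = 136

136


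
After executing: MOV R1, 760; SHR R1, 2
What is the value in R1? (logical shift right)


Register state trace:
  MOV R1, 760  → R1 = 760
  SHR R1, 2  → R1 = 760 >> 2 = 760 // 2^2 = 190
Final: R1 = 190

190


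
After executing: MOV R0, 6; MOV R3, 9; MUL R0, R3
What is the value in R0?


Register state trace:
  MOV R0, 6  → R0 = 6
  MOV R3, 9  → R3 = 9
  MUL R0, R3  → R0 = 6 * 9 = 54
Final: R0 = 54

54


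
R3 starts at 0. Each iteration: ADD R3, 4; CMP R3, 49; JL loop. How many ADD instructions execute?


Loop trace (R3 starts at 0, target 49, step 4):
  ADD #1: R3 = 0 + 4 = 4  → 4 < 49, loop
  ADD #2: R3 = 4 + 4 = 8  → 8 < 49, loop
  ADD #3: R3 = 8 + 4 = 12  → 12 < 49, loop
  ADD #4: R3 = 12 + 4 = 16  → 16 < 49, loop
  ADD #5: R3 = 16 + 4 = 20  → 20 < 49, loop
  ADD #6: R3 = 20 + 4 = 24  → 24 < 49, loop
  ADD #7: R3 = 24 + 4 = 28  → 28 < 49, loop
  ADD #8: R3 = 28 + 4 = 32  → 32 < 49, loop
  ADD #9: R3 = 32 + 4 = 36  → 36 < 49, loop
  ADD #10: R3 = 36 + 4 = 40  → 40 < 49, loop
  ADD #11: R3 = 40 + 4 = 44  → 44 < 49, loop
  ADD #12: R3 = 44 + 4 = 48  → 48 < 49, loop
  ADD #13: R3 = 48 + 4 = 52  → 52 >= 49, exit
Total ADD instructions: 13

13
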